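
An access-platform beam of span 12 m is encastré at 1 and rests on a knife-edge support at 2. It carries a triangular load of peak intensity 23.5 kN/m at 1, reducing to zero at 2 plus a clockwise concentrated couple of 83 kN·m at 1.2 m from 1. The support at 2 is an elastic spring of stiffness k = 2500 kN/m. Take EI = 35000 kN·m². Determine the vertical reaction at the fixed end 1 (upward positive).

Release the roller at 2. Primary structure: cantilever fixed at 1.
Free-end deflection of the primary structure under the applied loading (downward +):
  triangular load, peak 23.5 at the fixed end: w₀L⁴/(30EI) = 16243/EI
  clockwise couple 83 at a = 1.2: M₀a(2L − a)/(2EI) = 1135/EI
  δ_0 = 17379/EI
Tip deflection under a unit load at 2: L³/(3EI) = 576/EI.
With EI = 35000 kN·m²: δ_0 = 0.49653 m and δ_{22} = 0.016457 m/kN.
Compatibility — the spring shortens by R_2/k under the reaction it provides: δ_0 − R_2·δ_{22} = R_2/k. With 1/k = 0.0004 m/kN, R_2 = δ_0 / (δ_{22} + 1/k) = 0.49653 / (0.016457 + 0.0004) = 29.46 kN.
Vertical equilibrium: R_1 = ΣP − R_2 = 141 − 29.46 = 111.5 kN.

R_1 = 111.5 kN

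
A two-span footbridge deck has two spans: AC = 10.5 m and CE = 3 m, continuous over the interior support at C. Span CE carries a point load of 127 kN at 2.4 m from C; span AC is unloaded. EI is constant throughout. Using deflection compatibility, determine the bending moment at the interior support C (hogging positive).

Take M_C as the redundant. Released structure: two simple spans AC and CE with a hinge at C.
End slopes at the hinge C, treating each span as simply supported:
  span CE: point load 127 at a = 2.4: Pab(L + b)/(6LEI) = 36.58/EI
  relative rotation θ_0 = (0 + 36.58)/EI = 36.58/EI
A unit hogging moment at C produces rotation L₁/(3EI) + L₂/(3EI) = 4.5/EI.
Compatibility: M_C·(L₁+L₂)/(3EI) = θ_0, giving M_C = 8.128 kN·m (hogging).

M_C = 8.128 kN·m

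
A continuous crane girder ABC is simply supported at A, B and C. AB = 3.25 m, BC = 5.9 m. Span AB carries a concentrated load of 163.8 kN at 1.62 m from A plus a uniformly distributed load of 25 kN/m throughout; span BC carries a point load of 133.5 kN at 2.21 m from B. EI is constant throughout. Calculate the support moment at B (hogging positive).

Take M_B as the redundant. Released structure: two simple spans AB and BC with a hinge at B.
Discontinuity in slope at B on the released structure — sum the simple-span end rotations:
  span AB: point load 163.8 at a = 1.62: Pab(L + a)/(6LEI) = 108/EI
  span AB: UDL 25: wL³/(24EI) = 35.76/EI
  span BC: point load 133.5 at a = 2.21: Pab(L + b)/(6LEI) = 294.9/EI
  relative rotation θ_0 = (143.8 + 294.9)/EI = 438.7/EI
A unit hogging moment at B produces rotation L₁/(3EI) + L₂/(3EI) = 3.05/EI.
Slope continuity at B: θ_0 = M_B·3.05/EI, so M_B = 438.7/3.05 = 143.8 kN·m (hogging).

M_B = 143.8 kN·m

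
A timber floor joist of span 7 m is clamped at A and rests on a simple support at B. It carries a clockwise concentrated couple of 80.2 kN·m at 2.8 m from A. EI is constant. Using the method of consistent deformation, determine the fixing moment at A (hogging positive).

Take the reaction at B as the redundant and release it; the primary structure is a cantilever fixed at A.
Free-end deflection of the primary structure under the applied loading (downward +):
  clockwise couple 80.2 at a = 2.8: M₀a(2L − a)/(2EI) = 1258/EI
Tip deflection under a unit load at B: L³/(3EI) = 114.3/EI.
Compatibility at B: δ_0 − R_B·δ_{BB} = 0, so R_B = 1258/114.3 = 11 kN.
Moment equilibrium about A: M_A = Σ(load moments about A) − R_B·L = 80.2 − 11×7 = 3.208 kN·m.

M_A = 3.208 kN·m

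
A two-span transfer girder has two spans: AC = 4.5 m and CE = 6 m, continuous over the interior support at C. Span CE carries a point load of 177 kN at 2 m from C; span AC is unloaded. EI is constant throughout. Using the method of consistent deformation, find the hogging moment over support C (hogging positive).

Release continuity at C by inserting a hinge; the redundant is the internal moment M_C. The primary structure is two simply-supported spans AC and CE.
End slopes at the hinge C, treating each span as simply supported:
  span CE: point load 177 at a = 2: Pab(L + b)/(6LEI) = 393.3/EI
  relative rotation θ_0 = (0 + 393.3)/EI = 393.3/EI
A unit hogging moment at C produces rotation L₁/(3EI) + L₂/(3EI) = 3.5/EI.
Slope continuity at C: θ_0 = M_C·3.5/EI, so M_C = 393.3/3.5 = 112.4 kN·m (hogging).

M_C = 112.4 kN·m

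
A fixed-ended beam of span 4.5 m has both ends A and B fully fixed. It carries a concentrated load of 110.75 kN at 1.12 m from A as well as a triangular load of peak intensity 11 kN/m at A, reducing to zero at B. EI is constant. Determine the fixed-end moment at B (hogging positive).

Take the two fixed-end moments M_A, M_B as redundants; the released structure is the simple span AB.
On the primary (simply-supported) span, the end slopes from the loading are:
  at A: point load 110.75 at a = 1.12: Pab(L + b)/(6LEI) = 122.4/EI
  at B: point load 110.75 at a = 1.12: Pab(L + a)/(6LEI) = 87.27/EI
  at A: triangular load, peak 11: w₀L³/(45EI) = 22.27/EI
  at B: triangular load, peak 11: 7w₀L³/(360EI) = 19.49/EI
  θ_A0 = 144.6/EI,  θ_B0 = 106.8/EI
Flexibility coefficients: a unit moment at one end gives L/(3EI) there and L/(6EI) at the far end, so f₁₁ = f₂₂ = 1.5/EI and f₁₂ = f₂₁ = 0.75/EI.
Compatibility — zero rotation at each built-in end:
  1.5 M_A + 0.75 M_B = 144.6
  0.75 M_A + 1.5 M_B = 106.8
Solving the pair gives M_A = 81.12 kN·m and M_B = 30.61 kN·m (hogging).

M_B = 30.61 kN·m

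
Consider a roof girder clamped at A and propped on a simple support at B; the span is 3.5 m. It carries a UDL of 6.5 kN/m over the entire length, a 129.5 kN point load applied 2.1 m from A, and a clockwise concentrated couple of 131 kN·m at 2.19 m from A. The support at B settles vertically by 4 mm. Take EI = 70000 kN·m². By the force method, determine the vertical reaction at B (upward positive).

Remove the prop at B; the released (primary) structure is a cantilever built in at A.
Downward deflection at the released point B due to the loads:
  UDL 6.5: wL⁴/(8EI) = 121.9/EI
  point load 129.5 at a = 2.1: Pa²(3L − a)/(6EI) = 799.5/EI
  clockwise couple 131 at a = 2.19: M₀a(2L − a)/(2EI) = 690/EI
  δ_0 = 1611/EI
Flexibility coefficient — unit upward force at B: δ_{BB} = L³/(3EI) = 14.29/EI.
With EI = 70000 kN·m²: δ_0 = 0.02302 m and δ_{BB} = 0.000204 m/kN.
Compatibility — the beam at B must follow the support down by 0.004 m: δ_0 − R_B·δ_{BB} = 0.004, so R_B = (0.02302 − 0.004)/0.000204 = 93.16 kN.

R_B = 93.16 kN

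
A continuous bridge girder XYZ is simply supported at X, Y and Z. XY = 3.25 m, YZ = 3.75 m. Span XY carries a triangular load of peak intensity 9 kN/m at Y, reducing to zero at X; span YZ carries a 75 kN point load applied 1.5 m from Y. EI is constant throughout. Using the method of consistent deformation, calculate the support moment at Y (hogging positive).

M_Y = 31.87 kN·m

Take M_Y as the redundant. Released structure: two simple spans XY and YZ with a hinge at Y.
Discontinuity in slope at Y on the released structure — sum the simple-span end rotations:
  span XY: triangular load, peak 9: w₀L³/(45EI) = 6.866/EI
  span YZ: point load 75 at a = 1.5: Pab(L + b)/(6LEI) = 67.5/EI
  relative rotation θ_0 = (6.866 + 67.5)/EI = 74.37/EI
A unit hogging moment at Y produces rotation L₁/(3EI) + L₂/(3EI) = 2.333/EI.
Slope continuity at Y: θ_0 = M_Y·2.333/EI, so M_Y = 74.37/2.333 = 31.87 kN·m (hogging).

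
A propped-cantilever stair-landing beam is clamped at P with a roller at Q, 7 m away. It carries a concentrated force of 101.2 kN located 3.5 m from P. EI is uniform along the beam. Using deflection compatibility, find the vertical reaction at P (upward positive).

R_P = 69.58 kN

Remove the prop at Q; the released (primary) structure is a cantilever built in at P.
Primary-structure tip deflection at Q by superposition:
  point load 101.2 at a = 3.5: Pa²(3L − a)/(6EI) = 3616/EI
Tip deflection under a unit load at Q: L³/(3EI) = 114.3/EI.
Compatibility at Q: δ_0 − R_Q·δ_{QQ} = 0, so R_Q = 3616/114.3 = 31.62 kN.
Vertical equilibrium: R_P = ΣP − R_Q = 101.2 − 31.62 = 69.58 kN.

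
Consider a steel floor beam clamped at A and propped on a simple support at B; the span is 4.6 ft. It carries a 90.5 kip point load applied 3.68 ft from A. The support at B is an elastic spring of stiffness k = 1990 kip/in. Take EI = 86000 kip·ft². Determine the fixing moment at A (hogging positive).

Remove the prop at B; the released (primary) structure is a cantilever built in at A.
Free-end deflection of the primary structure under the applied loading (downward +):
  point load 90.5 at a = 3.68: Pa²(3L − a)/(6EI) = 2067/EI
Tip deflection under a unit load at B: L³/(3EI) = 32.45/EI.
With EI = 86000 kip·ft²: δ_0 = 0.024037 ft and δ_{BB} = 0.000377 ft/kip.
Compatibility — the spring shortens by R_B/k under the reaction it provides: δ_0 − R_B·δ_{BB} = R_B/k. With 1/k = 1/(1990×12) ft/kip = 0.000042 ft/kip, R_B = δ_0 / (δ_{BB} + 1/k) = 0.024037 / (0.000377 + 0.000042) = 57.35 kip.
Moment equilibrium about A: M_A = Σ(load moments about A) − R_B·L = 333 − 57.35×4.6 = 69.25 kip·ft.

M_A = 69.25 kip·ft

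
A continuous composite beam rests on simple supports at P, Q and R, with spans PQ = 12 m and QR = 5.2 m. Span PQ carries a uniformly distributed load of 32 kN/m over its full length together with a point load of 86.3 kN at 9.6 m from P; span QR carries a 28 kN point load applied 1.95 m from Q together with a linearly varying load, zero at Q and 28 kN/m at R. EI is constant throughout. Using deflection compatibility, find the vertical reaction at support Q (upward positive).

R_Q = 448.2 kN

Release continuity at Q by inserting a hinge; the redundant is the internal moment M_Q. The primary structure is two simply-supported spans PQ and QR.
End slopes at the hinge Q, treating each span as simply supported:
  span PQ: UDL 32: wL³/(24EI) = 2304/EI
  span PQ: point load 86.3 at a = 9.6: Pab(L + a)/(6LEI) = 596.5/EI
  span QR: point load 28 at a = 1.95: Pab(L + b)/(6LEI) = 48.06/EI
  span QR: triangular load, peak 28: 7w₀L³/(360EI) = 76.55/EI
  relative rotation θ_0 = (2901 + 124.6)/EI = 3025/EI
A unit hogging moment at Q produces rotation L₁/(3EI) + L₂/(3EI) = 5.733/EI.
Compatibility: M_Q·(L₁+L₂)/(3EI) = θ_0, giving M_Q = 527.6 kN·m (hogging).
Span PQ, ΣM about P with M_Q applied at Q: R_Q^{PQ}·12 = 3132 + 527.6, so R_Q^{PQ} = 305 kN and R_P = 470.3 − 305 = 165.3 kN.
Span QR, ΣM about R: R_Q^{QR}·5.2 = 217.2 + 527.6, so R_Q^{QR} = 143.2 kN and R_R = 100.8 − 143.2 = -42.44 kN.
R_Q = 305 + 143.2 = 448.2 kN.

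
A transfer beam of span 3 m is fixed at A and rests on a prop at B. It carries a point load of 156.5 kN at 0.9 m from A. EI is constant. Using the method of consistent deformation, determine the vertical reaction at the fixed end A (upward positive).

R_A = 137.5 kN

Take the reaction at B as the redundant and release it; the primary structure is a cantilever fixed at A.
Deflection at B on the released cantilever, summing each load's contribution:
  point load 156.5 at a = 0.9: Pa²(3L − a)/(6EI) = 171.1/EI
Tip deflection under a unit load at B: L³/(3EI) = 9/EI.
The prop prevents deflection at B: R_B = δ_0/δ_{BB} = 171.1/9 = 19.01 kN.
Vertical equilibrium: R_A = ΣP − R_B = 156.5 − 19.01 = 137.5 kN.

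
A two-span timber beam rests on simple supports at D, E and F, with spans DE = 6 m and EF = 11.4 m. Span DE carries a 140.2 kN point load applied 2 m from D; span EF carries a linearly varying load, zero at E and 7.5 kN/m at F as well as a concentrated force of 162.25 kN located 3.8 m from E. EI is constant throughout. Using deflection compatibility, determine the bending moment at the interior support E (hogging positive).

Take M_E as the redundant. Released structure: two simple spans DE and EF with a hinge at E.
Discontinuity in slope at E on the released structure — sum the simple-span end rotations:
  span DE: point load 140.2 at a = 2: Pab(L + a)/(6LEI) = 249.2/EI
  span EF: triangular load, peak 7.5: 7w₀L³/(360EI) = 216.1/EI
  span EF: point load 162.25 at a = 3.8: Pab(L + b)/(6LEI) = 1302/EI
  relative rotation θ_0 = (249.2 + 1518)/EI = 1767/EI
A unit hogging moment at E produces rotation L₁/(3EI) + L₂/(3EI) = 5.8/EI.
Compatibility: M_E·(L₁+L₂)/(3EI) = θ_0, giving M_E = 304.6 kN·m (hogging).

M_E = 304.6 kN·m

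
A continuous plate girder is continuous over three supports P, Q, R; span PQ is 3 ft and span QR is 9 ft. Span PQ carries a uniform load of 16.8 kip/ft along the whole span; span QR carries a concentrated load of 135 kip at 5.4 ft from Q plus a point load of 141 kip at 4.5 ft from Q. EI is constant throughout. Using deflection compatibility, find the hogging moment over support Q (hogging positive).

Take M_Q as the redundant. Released structure: two simple spans PQ and QR with a hinge at Q.
Rotations at Q on the released spans (each span's end-slope, ×1/EI):
  span PQ: UDL 16.8: wL³/(24EI) = 18.9/EI
  span QR: point load 135 at a = 5.4: Pab(L + b)/(6LEI) = 612.4/EI
  span QR: point load 141 at a = 4.5: Pab(L + b)/(6LEI) = 713.8/EI
  relative rotation θ_0 = (18.9 + 1326)/EI = 1345/EI
A unit hogging moment at Q produces rotation L₁/(3EI) + L₂/(3EI) = 4/EI.
Compatibility: M_Q·(L₁+L₂)/(3EI) = θ_0, giving M_Q = 336.3 kip·ft (hogging).

M_Q = 336.3 kip·ft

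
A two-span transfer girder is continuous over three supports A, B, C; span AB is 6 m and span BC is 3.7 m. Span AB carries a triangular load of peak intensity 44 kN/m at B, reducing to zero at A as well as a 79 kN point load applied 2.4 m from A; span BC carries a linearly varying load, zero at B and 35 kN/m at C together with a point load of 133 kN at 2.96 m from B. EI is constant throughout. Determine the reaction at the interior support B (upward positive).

Insert a hinge at B; M_B is the redundant, and each span becomes simply supported.
Discontinuity in slope at B on the released structure — sum the simple-span end rotations:
  span AB: triangular load, peak 44: w₀L³/(45EI) = 211.2/EI
  span AB: point load 79 at a = 2.4: Pab(L + a)/(6LEI) = 159.3/EI
  span BC: triangular load, peak 35: 7w₀L³/(360EI) = 34.47/EI
  span BC: point load 133 at a = 2.96: Pab(L + b)/(6LEI) = 58.26/EI
  relative rotation θ_0 = (370.5 + 92.74)/EI = 463.2/EI
A unit hogging moment at B produces rotation L₁/(3EI) + L₂/(3EI) = 3.233/EI.
Compatibility: M_B·(L₁+L₂)/(3EI) = θ_0, giving M_B = 143.3 kN·m (hogging).
Span AB, ΣM about A with M_B applied at B: R_B^{AB}·6 = 717.6 + 143.3, so R_B^{AB} = 143.5 kN and R_A = 211 − 143.5 = 67.52 kN.
Span BC, ΣM about C: R_B^{BC}·3.7 = 178.3 + 143.3, so R_B^{BC} = 86.9 kN and R_C = 197.8 − 86.9 = 110.8 kN.
R_B = 143.5 + 86.9 = 230.4 kN.

R_B = 230.4 kN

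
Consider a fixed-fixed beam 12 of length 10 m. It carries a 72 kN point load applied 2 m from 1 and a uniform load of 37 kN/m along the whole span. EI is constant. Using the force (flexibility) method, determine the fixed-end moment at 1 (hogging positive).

M_1 = 400.5 kN·m

Release both end moments; the primary structure is a simply-supported span 12 with redundants M_1 and M_2.
Simple-span end rotations at 1 and 2 under the given loads:
  at 1: point load 72 at a = 2: Pab(L + b)/(6LEI) = 345.6/EI
  at 2: point load 72 at a = 2: Pab(L + a)/(6LEI) = 230.4/EI
  at 1: UDL 37: wL³/(24EI) = 1542/EI
  at 2: UDL 37: wL³/(24EI) = 1542/EI
  θ_10 = 1887/EI,  θ_20 = 1772/EI
Flexibility coefficients: a unit moment at one end gives L/(3EI) there and L/(6EI) at the far end, so f₁₁ = f₂₂ = 3.333/EI and f₁₂ = f₂₁ = 1.667/EI.
Compatibility — zero rotation at each built-in end:
  3.333 M_1 + 1.667 M_2 = 1887
  1.667 M_1 + 3.333 M_2 = 1772
Solving the pair gives M_1 = 400.5 kN·m and M_2 = 331.4 kN·m (hogging).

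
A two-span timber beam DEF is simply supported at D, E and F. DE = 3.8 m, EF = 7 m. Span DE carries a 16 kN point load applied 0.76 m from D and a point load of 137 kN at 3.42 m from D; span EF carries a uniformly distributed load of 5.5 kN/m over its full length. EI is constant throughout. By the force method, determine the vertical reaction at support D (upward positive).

Release continuity at E by inserting a hinge; the redundant is the internal moment M_E. The primary structure is two simply-supported spans DE and EF.
End slopes at the hinge E, treating each span as simply supported:
  span DE: point load 16 at a = 0.76: Pab(L + a)/(6LEI) = 7.393/EI
  span DE: point load 137 at a = 3.42: Pab(L + a)/(6LEI) = 56.38/EI
  span EF: UDL 5.5: wL³/(24EI) = 78.6/EI
  relative rotation θ_0 = (63.77 + 78.6)/EI = 142.4/EI
A unit hogging moment at E produces rotation L₁/(3EI) + L₂/(3EI) = 3.6/EI.
Slope continuity at E: θ_0 = M_E·3.6/EI, so M_E = 142.4/3.6 = 39.55 kN·m (hogging).
Span DE, ΣM about D with M_E applied at E: R_E^{DE}·3.8 = 480.7 + 39.55, so R_E^{DE} = 136.9 kN and R_D = 153 − 136.9 = 16.09 kN.

R_D = 16.09 kN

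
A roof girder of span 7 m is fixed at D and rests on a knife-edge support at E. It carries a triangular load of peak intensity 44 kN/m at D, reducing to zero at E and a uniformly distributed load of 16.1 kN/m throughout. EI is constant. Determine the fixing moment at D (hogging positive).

Take the reaction at E as the redundant and release it; the primary structure is a cantilever fixed at D.
Free-end deflection of the primary structure under the applied loading (downward +):
  triangular load, peak 44 at the fixed end: w₀L⁴/(30EI) = 3521/EI
  UDL 16.1: wL⁴/(8EI) = 4832/EI
  δ_0 = 8353/EI
Tip deflection under a unit load at E: L³/(3EI) = 114.3/EI.
Compatibility at E: δ_0 − R_E·δ_{EE} = 0, so R_E = 8353/114.3 = 73.06 kN.
Moment equilibrium about D: M_D = Σ(load moments about D) − R_E·L = 753.8 − 73.06×7 = 242.3 kN·m.

M_D = 242.3 kN·m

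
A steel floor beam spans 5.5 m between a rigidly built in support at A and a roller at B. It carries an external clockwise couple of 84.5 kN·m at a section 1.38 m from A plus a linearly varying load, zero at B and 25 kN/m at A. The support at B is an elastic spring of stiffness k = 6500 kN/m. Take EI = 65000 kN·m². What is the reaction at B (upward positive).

R_B = 20.22 kN

Release the roller at B. Primary structure: cantilever fixed at A.
Deflection at B on the released cantilever, summing each load's contribution:
  clockwise couple 84.5 at a = 1.38: M₀a(2L − a)/(2EI) = 560.9/EI
  triangular load, peak 25 at the fixed end: w₀L⁴/(30EI) = 762.6/EI
  δ_0 = 1323/EI
Tip deflection under a unit load at B: L³/(3EI) = 55.46/EI.
With EI = 65000 kN·m²: δ_0 = 0.020361 m and δ_{BB} = 0.000853 m/kN.
Compatibility — the spring shortens by R_B/k under the reaction it provides: δ_0 − R_B·δ_{BB} = R_B/k. With 1/k = 0.000154 m/kN, R_B = δ_0 / (δ_{BB} + 1/k) = 0.020361 / (0.000853 + 0.000154) = 20.22 kN.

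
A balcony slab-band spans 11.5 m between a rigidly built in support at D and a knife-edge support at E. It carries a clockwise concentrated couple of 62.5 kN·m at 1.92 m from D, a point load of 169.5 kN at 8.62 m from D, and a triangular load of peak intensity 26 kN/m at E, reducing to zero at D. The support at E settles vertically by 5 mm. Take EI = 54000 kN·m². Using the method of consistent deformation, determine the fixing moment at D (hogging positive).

M_D = 469.3 kN·m

Choose R_E as the redundant. The primary structure is the cantilever fixed at D.
Free-end deflection of the primary structure under the applied loading (downward +):
  clockwise couple 62.5 at a = 1.92: M₀a(2L − a)/(2EI) = 1265/EI
  point load 169.5 at a = 8.62: Pa²(3L − a)/(6EI) = 54325/EI
  triangular load, peak 26 at the free end: 11w₀L⁴/(120EI) = 41685/EI
  δ_0 = 97274/EI
Tip deflection under a unit load at E: L³/(3EI) = 507/EI.
With EI = 54000 kN·m²: δ_0 = 1.8014 m and δ_{EE} = 0.009388 m/kN.
Compatibility — the beam at E must follow the support down by 0.005 m: δ_0 − R_E·δ_{EE} = 0.005, so R_E = (1.8014 − 0.005)/0.009388 = 191.3 kN.
Moment equilibrium about D: M_D = Σ(load moments about D) − R_E·L = 2670 − 191.3×11.5 = 469.3 kN·m.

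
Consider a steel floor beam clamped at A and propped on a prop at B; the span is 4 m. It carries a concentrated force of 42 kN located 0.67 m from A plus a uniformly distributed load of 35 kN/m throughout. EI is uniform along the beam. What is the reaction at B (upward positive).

Remove the prop at B; the released (primary) structure is a cantilever built in at A.
Downward deflection at the released point B due to the loads:
  point load 42 at a = 0.67: Pa²(3L − a)/(6EI) = 35.6/EI
  UDL 35: wL⁴/(8EI) = 1120/EI
  δ_0 = 1156/EI
Tip deflection under a unit load at B: L³/(3EI) = 21.33/EI.
The prop prevents deflection at B: R_B = δ_0/δ_{BB} = 1156/21.33 = 54.17 kN.

R_B = 54.17 kN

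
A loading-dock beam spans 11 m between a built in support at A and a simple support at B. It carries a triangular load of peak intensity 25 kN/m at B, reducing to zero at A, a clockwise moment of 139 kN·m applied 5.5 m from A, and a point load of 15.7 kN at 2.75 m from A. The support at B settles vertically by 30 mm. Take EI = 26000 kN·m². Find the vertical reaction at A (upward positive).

Remove the prop at B; the released (primary) structure is a cantilever built in at A.
Free-end deflection of the primary structure under the applied loading (downward +):
  triangular load, peak 25 at the free end: 11w₀L⁴/(120EI) = 33552/EI
  clockwise couple 139 at a = 5.5: M₀a(2L − a)/(2EI) = 6307/EI
  point load 15.7 at a = 2.75: Pa²(3L − a)/(6EI) = 598.6/EI
  δ_0 = 40458/EI
Flexibility coefficient — unit upward force at B: δ_{BB} = L³/(3EI) = 443.7/EI.
With EI = 26000 kN·m²: δ_0 = 1.5561 m and δ_{BB} = 0.017064 m/kN.
Compatibility — the beam at B must follow the support down by 0.03 m: δ_0 − R_B·δ_{BB} = 0.03, so R_B = (1.5561 − 0.03)/0.017064 = 89.43 kN.
Vertical equilibrium: R_A = ΣP − R_B = 153.2 − 89.43 = 63.77 kN.

R_A = 63.77 kN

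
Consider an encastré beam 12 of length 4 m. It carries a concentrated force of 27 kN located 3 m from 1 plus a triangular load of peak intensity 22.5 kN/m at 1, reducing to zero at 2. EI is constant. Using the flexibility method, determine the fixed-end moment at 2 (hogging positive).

Release both end moments; the primary structure is a simply-supported span 12 with redundants M_1 and M_2.
Simple-span end rotations at 1 and 2 under the given loads:
  at 1: point load 27 at a = 3: Pab(L + b)/(6LEI) = 16.88/EI
  at 2: point load 27 at a = 3: Pab(L + a)/(6LEI) = 23.62/EI
  at 1: triangular load, peak 22.5: w₀L³/(45EI) = 32/EI
  at 2: triangular load, peak 22.5: 7w₀L³/(360EI) = 28/EI
  θ_10 = 48.88/EI,  θ_20 = 51.62/EI
Flexibility coefficients: a unit moment at one end gives L/(3EI) there and L/(6EI) at the far end, so f₁₁ = f₂₂ = 1.333/EI and f₁₂ = f₂₁ = 0.6667/EI.
Compatibility — zero rotation at each built-in end:
  1.333 M_1 + 0.6667 M_2 = 48.88
  0.6667 M_1 + 1.333 M_2 = 51.62
Solving the pair gives M_1 = 23.06 kN·m and M_2 = 27.19 kN·m (hogging).

M_2 = 27.19 kN·m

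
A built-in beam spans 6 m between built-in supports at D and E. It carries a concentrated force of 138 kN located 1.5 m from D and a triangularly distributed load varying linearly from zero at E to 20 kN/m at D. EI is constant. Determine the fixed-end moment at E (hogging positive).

Take the two fixed-end moments M_D, M_E as redundants; the released structure is the simple span DE.
End rotations of the released simple span under the applied load (×1/EI):
  at D: point load 138 at a = 1.5: Pab(L + b)/(6LEI) = 271.7/EI
  at E: point load 138 at a = 1.5: Pab(L + a)/(6LEI) = 194.1/EI
  at D: triangular load, peak 20: w₀L³/(45EI) = 96/EI
  at E: triangular load, peak 20: 7w₀L³/(360EI) = 84/EI
  θ_D0 = 367.7/EI,  θ_E0 = 278.1/EI
Flexibility coefficients: a unit moment at one end gives L/(3EI) there and L/(6EI) at the far end, so f₁₁ = f₂₂ = 2/EI and f₁₂ = f₂₁ = 1/EI.
Compatibility — zero rotation at each built-in end:
  2 M_D + 1 M_E = 367.7
  1 M_D + 2 M_E = 278.1
Solving the pair gives M_D = 152.4 kN·m and M_E = 62.81 kN·m (hogging).

M_E = 62.81 kN·m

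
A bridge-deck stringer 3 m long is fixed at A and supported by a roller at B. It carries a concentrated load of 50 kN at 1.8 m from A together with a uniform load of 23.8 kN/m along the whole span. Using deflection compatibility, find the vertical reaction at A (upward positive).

R_A = 73.03 kN

Choose R_B as the redundant. The primary structure is the cantilever fixed at A.
Primary-structure tip deflection at B by superposition:
  point load 50 at a = 1.8: Pa²(3L − a)/(6EI) = 194.4/EI
  UDL 23.8: wL⁴/(8EI) = 241/EI
  δ_0 = 435.4/EI
Tip deflection under a unit load at B: L³/(3EI) = 9/EI.
The prop prevents deflection at B: R_B = δ_0/δ_{BB} = 435.4/9 = 48.38 kN.
Vertical equilibrium: R_A = ΣP − R_B = 121.4 − 48.38 = 73.03 kN.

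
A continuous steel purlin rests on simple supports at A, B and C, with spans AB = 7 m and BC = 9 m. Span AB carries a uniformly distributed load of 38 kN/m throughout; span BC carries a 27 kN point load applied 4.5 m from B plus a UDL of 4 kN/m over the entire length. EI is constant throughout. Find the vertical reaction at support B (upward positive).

R_B = 202.7 kN

Insert a hinge at B; M_B is the redundant, and each span becomes simply supported.
Rotations at B on the released spans (each span's end-slope, ×1/EI):
  span AB: UDL 38: wL³/(24EI) = 543.1/EI
  span BC: point load 27 at a = 4.5: Pab(L + b)/(6LEI) = 136.7/EI
  span BC: UDL 4: wL³/(24EI) = 121.5/EI
  relative rotation θ_0 = (543.1 + 258.2)/EI = 801.3/EI
A unit hogging moment at B produces rotation L₁/(3EI) + L₂/(3EI) = 5.333/EI.
Slope continuity at B: θ_0 = M_B·5.333/EI, so M_B = 801.3/5.333 = 150.2 kN·m (hogging).
Span AB, ΣM about A with M_B applied at B: R_B^{AB}·7 = 931 + 150.2, so R_B^{AB} = 154.5 kN and R_A = 266 − 154.5 = 111.5 kN.
Span BC, ΣM about C: R_B^{BC}·9 = 283.5 + 150.2, so R_B^{BC} = 48.19 kN and R_C = 63 − 48.19 = 14.81 kN.
R_B = 154.5 + 48.19 = 202.7 kN.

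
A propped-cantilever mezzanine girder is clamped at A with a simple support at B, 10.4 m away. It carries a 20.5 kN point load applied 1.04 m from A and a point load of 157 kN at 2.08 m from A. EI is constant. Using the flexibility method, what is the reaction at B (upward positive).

Take the reaction at B as the redundant and release it; the primary structure is a cantilever fixed at A.
Downward deflection at the released point B due to the loads:
  point load 20.5 at a = 1.04: Pa²(3L − a)/(6EI) = 111.5/EI
  point load 157 at a = 2.08: Pa²(3L − a)/(6EI) = 3297/EI
  δ_0 = 3408/EI
Tip deflection under a unit load at B: L³/(3EI) = 375/EI.
Compatibility at B: δ_0 − R_B·δ_{BB} = 0, so R_B = 3408/375 = 9.089 kN.

R_B = 9.089 kN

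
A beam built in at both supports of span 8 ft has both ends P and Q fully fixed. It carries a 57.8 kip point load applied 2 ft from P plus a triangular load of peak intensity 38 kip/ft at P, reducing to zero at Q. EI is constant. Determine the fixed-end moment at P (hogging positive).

M_P = 186.6 kip·ft

Release both end moments; the primary structure is a simply-supported span PQ with redundants M_P and M_Q.
End rotations of the released simple span under the applied load (×1/EI):
  at P: point load 57.8 at a = 2: Pab(L + b)/(6LEI) = 202.3/EI
  at Q: point load 57.8 at a = 2: Pab(L + a)/(6LEI) = 144.5/EI
  at P: triangular load, peak 38: w₀L³/(45EI) = 432.4/EI
  at Q: triangular load, peak 38: 7w₀L³/(360EI) = 378.3/EI
  θ_P0 = 634.7/EI,  θ_Q0 = 522.8/EI
Flexibility coefficients: a unit moment at one end gives L/(3EI) there and L/(6EI) at the far end, so f₁₁ = f₂₂ = 2.667/EI and f₁₂ = f₂₁ = 1.333/EI.
Compatibility — zero rotation at each built-in end:
  2.667 M_P + 1.333 M_Q = 634.7
  1.333 M_P + 2.667 M_Q = 522.8
Solving the pair gives M_P = 186.6 kip·ft and M_Q = 102.7 kip·ft (hogging).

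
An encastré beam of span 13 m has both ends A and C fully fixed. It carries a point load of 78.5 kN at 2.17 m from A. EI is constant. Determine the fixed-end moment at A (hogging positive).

Release both end moments; the primary structure is a simply-supported span AC with redundants M_A and M_C.
On the primary (simply-supported) span, the end slopes from the loading are:
  at A: point load 78.5 at a = 2.17: Pab(L + b)/(6LEI) = 563.6/EI
  at C: point load 78.5 at a = 2.17: Pab(L + a)/(6LEI) = 358.8/EI
  θ_A0 = 563.6/EI,  θ_C0 = 358.8/EI
Flexibility coefficients: a unit moment at one end gives L/(3EI) there and L/(6EI) at the far end, so f₁₁ = f₂₂ = 4.333/EI and f₁₂ = f₂₁ = 2.167/EI.
Compatibility — zero rotation at each built-in end:
  4.333 M_A + 2.167 M_C = 563.6
  2.167 M_A + 4.333 M_C = 358.8
Solving the pair gives M_A = 118.2 kN·m and M_C = 23.69 kN·m (hogging).

M_A = 118.2 kN·m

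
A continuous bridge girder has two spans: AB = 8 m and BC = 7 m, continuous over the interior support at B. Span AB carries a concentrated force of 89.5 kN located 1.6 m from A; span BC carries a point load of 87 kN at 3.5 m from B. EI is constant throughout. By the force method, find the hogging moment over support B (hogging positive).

Take M_B as the redundant. Released structure: two simple spans AB and BC with a hinge at B.
Rotations at B on the released spans (each span's end-slope, ×1/EI):
  span AB: point load 89.5 at a = 1.6: Pab(L + a)/(6LEI) = 183.3/EI
  span BC: point load 87 at a = 3.5: Pab(L + b)/(6LEI) = 266.4/EI
  relative rotation θ_0 = (183.3 + 266.4)/EI = 449.7/EI
A unit hogging moment at B produces rotation L₁/(3EI) + L₂/(3EI) = 5/EI.
Slope continuity at B: θ_0 = M_B·5/EI, so M_B = 449.7/5 = 89.95 kN·m (hogging).

M_B = 89.95 kN·m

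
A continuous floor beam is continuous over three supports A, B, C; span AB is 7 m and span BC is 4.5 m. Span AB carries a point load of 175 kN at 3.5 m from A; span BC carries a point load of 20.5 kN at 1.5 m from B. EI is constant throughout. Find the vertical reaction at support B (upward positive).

R_B = 154.6 kN

Release continuity at B by inserting a hinge; the redundant is the internal moment M_B. The primary structure is two simply-supported spans AB and BC.
End slopes at the hinge B, treating each span as simply supported:
  span AB: point load 175 at a = 3.5: Pab(L + a)/(6LEI) = 535.9/EI
  span BC: point load 20.5 at a = 1.5: Pab(L + b)/(6LEI) = 25.62/EI
  relative rotation θ_0 = (535.9 + 25.62)/EI = 561.6/EI
A unit hogging moment at B produces rotation L₁/(3EI) + L₂/(3EI) = 3.833/EI.
Compatibility: M_B·(L₁+L₂)/(3EI) = θ_0, giving M_B = 146.5 kN·m (hogging).
Span AB, ΣM about A with M_B applied at B: R_B^{AB}·7 = 612.5 + 146.5, so R_B^{AB} = 108.4 kN and R_A = 175 − 108.4 = 66.57 kN.
Span BC, ΣM about C: R_B^{BC}·4.5 = 61.5 + 146.5, so R_B^{BC} = 46.22 kN and R_C = 20.5 − 46.22 = -25.72 kN.
R_B = 108.4 + 46.22 = 154.6 kN.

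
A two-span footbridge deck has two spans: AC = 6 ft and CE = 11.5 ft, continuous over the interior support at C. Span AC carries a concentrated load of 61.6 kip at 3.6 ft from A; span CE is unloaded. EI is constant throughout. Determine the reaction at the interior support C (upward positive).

R_C = 43.13 kip

Take M_C as the redundant. Released structure: two simple spans AC and CE with a hinge at C.
Discontinuity in slope at C on the released structure — sum the simple-span end rotations:
  span AC: point load 61.6 at a = 3.6: Pab(L + a)/(6LEI) = 141.9/EI
  relative rotation θ_0 = (141.9 + 0)/EI = 141.9/EI
A unit hogging moment at C produces rotation L₁/(3EI) + L₂/(3EI) = 5.833/EI.
Compatibility: M_C·(L₁+L₂)/(3EI) = θ_0, giving M_C = 24.33 kip·ft (hogging).
Span AC, ΣM about A with M_C applied at C: R_C^{AC}·6 = 221.8 + 24.33, so R_C^{AC} = 41.02 kip and R_A = 61.6 − 41.02 = 20.58 kip.
Span CE, ΣM about E: R_C^{CE}·11.5 = 0 + 24.33, so R_C^{CE} = 2.116 kip and R_E = 0 − 2.116 = -2.116 kip.
R_C = 41.02 + 2.116 = 43.13 kip.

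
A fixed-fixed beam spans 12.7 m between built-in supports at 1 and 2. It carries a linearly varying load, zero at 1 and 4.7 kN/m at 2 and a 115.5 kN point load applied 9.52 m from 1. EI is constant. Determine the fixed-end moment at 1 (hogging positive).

Take the two fixed-end moments M_1, M_2 as redundants; the released structure is the simple span 12.
On the primary (simply-supported) span, the end slopes from the loading are:
  at 1: triangular load, peak 4.7: 7w₀L³/(360EI) = 187.2/EI
  at 2: triangular load, peak 4.7: w₀L³/(45EI) = 213.9/EI
  at 1: point load 115.5 at a = 9.52: Pab(L + b)/(6LEI) = 728.7/EI
  at 2: point load 115.5 at a = 9.52: Pab(L + a)/(6LEI) = 1020/EI
  θ_10 = 915.9/EI,  θ_20 = 1234/EI
Flexibility coefficients: a unit moment at one end gives L/(3EI) there and L/(6EI) at the far end, so f₁₁ = f₂₂ = 4.233/EI and f₁₂ = f₂₁ = 2.117/EI.
Compatibility — zero rotation at each built-in end:
  4.233 M_1 + 2.117 M_2 = 915.9
  2.117 M_1 + 4.233 M_2 = 1234
Solving the pair gives M_1 = 94.21 kN·m and M_2 = 244.3 kN·m (hogging).

M_1 = 94.21 kN·m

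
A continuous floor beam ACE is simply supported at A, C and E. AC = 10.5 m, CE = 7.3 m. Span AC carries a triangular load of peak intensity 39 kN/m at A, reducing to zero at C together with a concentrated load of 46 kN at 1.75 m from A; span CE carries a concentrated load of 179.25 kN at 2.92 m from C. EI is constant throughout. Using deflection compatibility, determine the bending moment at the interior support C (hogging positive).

Release continuity at C by inserting a hinge; the redundant is the internal moment M_C. The primary structure is two simply-supported spans AC and CE.
Discontinuity in slope at C on the released structure — sum the simple-span end rotations:
  span AC: triangular load, peak 39: 7w₀L³/(360EI) = 877.9/EI
  span AC: point load 46 at a = 1.75: Pab(L + a)/(6LEI) = 137/EI
  span CE: point load 179.25 at a = 2.92: Pab(L + b)/(6LEI) = 611.3/EI
  relative rotation θ_0 = (1015 + 611.3)/EI = 1626/EI
A unit hogging moment at C produces rotation L₁/(3EI) + L₂/(3EI) = 5.933/EI.
Slope continuity at C: θ_0 = M_C·5.933/EI, so M_C = 1626/5.933 = 274.1 kN·m (hogging).

M_C = 274.1 kN·m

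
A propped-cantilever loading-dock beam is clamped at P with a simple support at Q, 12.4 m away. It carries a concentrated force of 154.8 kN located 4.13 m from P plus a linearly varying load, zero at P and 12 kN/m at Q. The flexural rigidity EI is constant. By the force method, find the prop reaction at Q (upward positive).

Release the roller at Q. Primary structure: cantilever fixed at P.
Primary-structure tip deflection at Q by superposition:
  point load 154.8 at a = 4.13: Pa²(3L − a)/(6EI) = 14553/EI
  triangular load, peak 12 at the free end: 11w₀L⁴/(120EI) = 26006/EI
  δ_0 = 40559/EI
Tip deflection under a unit load at Q: L³/(3EI) = 635.5/EI.
The prop prevents deflection at Q: R_Q = δ_0/δ_{QQ} = 40559/635.5 = 63.82 kN.

R_Q = 63.82 kN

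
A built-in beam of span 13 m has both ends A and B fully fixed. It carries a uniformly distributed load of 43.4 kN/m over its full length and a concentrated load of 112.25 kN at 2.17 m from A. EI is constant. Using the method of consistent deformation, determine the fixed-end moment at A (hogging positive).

M_A = 780.3 kN·m

Take the two fixed-end moments M_A, M_B as redundants; the released structure is the simple span AB.
Simple-span end rotations at A and B under the given loads:
  at A: UDL 43.4: wL³/(24EI) = 3973/EI
  at B: UDL 43.4: wL³/(24EI) = 3973/EI
  at A: point load 112.25 at a = 2.17: Pab(L + b)/(6LEI) = 805.9/EI
  at B: point load 112.25 at a = 2.17: Pab(L + a)/(6LEI) = 513.1/EI
  θ_A0 = 4779/EI,  θ_B0 = 4486/EI
Flexibility coefficients: a unit moment at one end gives L/(3EI) there and L/(6EI) at the far end, so f₁₁ = f₂₂ = 4.333/EI and f₁₂ = f₂₁ = 2.167/EI.
Compatibility — zero rotation at each built-in end:
  4.333 M_A + 2.167 M_B = 4779
  2.167 M_A + 4.333 M_B = 4486
Solving the pair gives M_A = 780.3 kN·m and M_B = 645.1 kN·m (hogging).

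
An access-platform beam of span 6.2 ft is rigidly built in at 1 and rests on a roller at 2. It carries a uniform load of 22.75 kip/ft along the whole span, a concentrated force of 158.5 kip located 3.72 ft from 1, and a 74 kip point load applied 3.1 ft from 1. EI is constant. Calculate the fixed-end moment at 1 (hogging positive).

Choose R_2 as the redundant. The primary structure is the cantilever fixed at 1.
Downward deflection at the released point 2 due to the loads:
  UDL 22.75: wL⁴/(8EI) = 4202/EI
  point load 158.5 at a = 3.72: Pa²(3L − a)/(6EI) = 5440/EI
  point load 74 at a = 3.1: Pa²(3L − a)/(6EI) = 1837/EI
  δ_0 = 11479/EI
Tip deflection under a unit load at 2: L³/(3EI) = 79.44/EI.
Compatibility at 2: δ_0 − R_2·δ_{22} = 0, so R_2 = 11479/79.44 = 144.5 kip.
Moment equilibrium about 1: M_1 = Σ(load moments about 1) − R_2·L = 1256 − 144.5×6.2 = 360.4 kip·ft.

M_1 = 360.4 kip·ft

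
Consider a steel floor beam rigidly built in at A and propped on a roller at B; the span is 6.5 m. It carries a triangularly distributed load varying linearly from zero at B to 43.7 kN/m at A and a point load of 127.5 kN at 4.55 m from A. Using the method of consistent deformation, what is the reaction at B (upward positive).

Release the roller at B. Primary structure: cantilever fixed at A.
Primary-structure tip deflection at B by superposition:
  triangular load, peak 43.7 at the fixed end: w₀L⁴/(30EI) = 2600/EI
  point load 127.5 at a = 4.55: Pa²(3L − a)/(6EI) = 6577/EI
  δ_0 = 9177/EI
Tip deflection under a unit load at B: L³/(3EI) = 91.54/EI.
The prop prevents deflection at B: R_B = δ_0/δ_{BB} = 9177/91.54 = 100.3 kN.

R_B = 100.3 kN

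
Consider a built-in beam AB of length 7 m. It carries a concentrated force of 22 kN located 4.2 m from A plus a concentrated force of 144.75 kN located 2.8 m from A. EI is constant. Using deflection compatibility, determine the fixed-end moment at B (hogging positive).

M_B = 119.4 kN·m

Take the two fixed-end moments M_A, M_B as redundants; the released structure is the simple span AB.
On the primary (simply-supported) span, the end slopes from the loading are:
  at A: point load 22 at a = 4.2: Pab(L + b)/(6LEI) = 60.37/EI
  at B: point load 22 at a = 4.2: Pab(L + a)/(6LEI) = 68.99/EI
  at A: point load 144.75 at a = 2.8: Pab(L + b)/(6LEI) = 453.9/EI
  at B: point load 144.75 at a = 2.8: Pab(L + a)/(6LEI) = 397.2/EI
  θ_A0 = 514.3/EI,  θ_B0 = 466.2/EI
Flexibility coefficients: a unit moment at one end gives L/(3EI) there and L/(6EI) at the far end, so f₁₁ = f₂₂ = 2.333/EI and f₁₂ = f₂₁ = 1.167/EI.
Compatibility — zero rotation at each built-in end:
  2.333 M_A + 1.167 M_B = 514.3
  1.167 M_A + 2.333 M_B = 466.2
Solving the pair gives M_A = 160.7 kN·m and M_B = 119.4 kN·m (hogging).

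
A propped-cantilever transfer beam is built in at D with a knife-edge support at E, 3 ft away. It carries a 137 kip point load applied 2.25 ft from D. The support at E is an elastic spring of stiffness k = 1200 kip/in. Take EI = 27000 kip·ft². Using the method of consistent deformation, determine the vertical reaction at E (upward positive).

Take the reaction at E as the redundant and release it; the primary structure is a cantilever fixed at D.
Downward deflection at the released point E due to the loads:
  point load 137 at a = 2.25: Pa²(3L − a)/(6EI) = 780.3/EI
Tip deflection under a unit load at E: L³/(3EI) = 9/EI.
With EI = 27000 kip·ft²: δ_0 = 0.028898 ft and δ_{EE} = 0.000333 ft/kip.
Compatibility — the spring shortens by R_E/k under the reaction it provides: δ_0 − R_E·δ_{EE} = R_E/k. With 1/k = 1/(1200×12) ft/kip = 0.000069 ft/kip, R_E = δ_0 / (δ_{EE} + 1/k) = 0.028898 / (0.000333 + 0.000069) = 71.75 kip.

R_E = 71.75 kip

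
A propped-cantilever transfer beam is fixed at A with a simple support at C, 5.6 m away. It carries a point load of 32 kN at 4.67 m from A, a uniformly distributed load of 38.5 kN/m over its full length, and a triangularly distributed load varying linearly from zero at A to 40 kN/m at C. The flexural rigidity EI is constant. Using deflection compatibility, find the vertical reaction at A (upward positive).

R_A = 193 kN

Release the roller at C. Primary structure: cantilever fixed at A.
Free-end deflection of the primary structure under the applied loading (downward +):
  point load 32 at a = 4.67: Pa²(3L − a)/(6EI) = 1411/EI
  UDL 38.5: wL⁴/(8EI) = 4733/EI
  triangular load, peak 40 at the free end: 11w₀L⁴/(120EI) = 3606/EI
  δ_0 = 9750/EI
Tip deflection under a unit load at C: L³/(3EI) = 58.54/EI.
Compatibility at C: δ_0 − R_C·δ_{CC} = 0, so R_C = 9750/58.54 = 166.6 kN.
Vertical equilibrium: R_A = ΣP − R_C = 359.6 − 166.6 = 193 kN.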